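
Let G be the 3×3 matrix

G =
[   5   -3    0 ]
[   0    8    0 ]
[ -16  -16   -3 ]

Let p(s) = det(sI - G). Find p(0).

120

p(0) = det(0·I − G) = det(−G) = (−1)^3·det(G).
det(G) = -120, so p(0) = 120.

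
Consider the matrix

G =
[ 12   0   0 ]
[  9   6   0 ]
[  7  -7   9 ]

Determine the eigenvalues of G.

G is lower triangular, so its eigenvalues are the diagonal entries.
Diagonal: 12, 6, 9.

6, 9, 12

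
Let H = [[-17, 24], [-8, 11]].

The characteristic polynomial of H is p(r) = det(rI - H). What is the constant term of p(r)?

p(r) = r^2 + 6r + 5.
The constant term is 5.

5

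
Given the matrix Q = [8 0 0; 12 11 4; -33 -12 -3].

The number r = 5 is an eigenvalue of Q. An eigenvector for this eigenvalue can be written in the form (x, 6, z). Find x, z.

0, -9

We need (Q - 5I)v = 0.
Q - 5I = [[3, 0, 0], [12, 6, 4], [-33, -12, -8]].
Row 1: (3)·x + (0)·6 + (0)·z = 0
Row 2: (12)·x + (6)·6 + (4)·z = 0
Row 3: (-33)·x + (-12)·6 + (-8)·z = 0
Solving gives x = 0, z = -9.
Check: Q·(0, 6, -9) = (0, 30, -45) = 5·(0, 6, -9).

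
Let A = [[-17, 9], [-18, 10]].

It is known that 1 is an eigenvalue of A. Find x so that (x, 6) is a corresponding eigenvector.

3

We need (A - 1I)v = 0.
A - 1I = [[-18, 9], [-18, 9]].
Row 1: (-18)·x + (9)·6 = 0
Row 2: (-18)·x + (9)·6 = 0
Solving gives x = 3.
Check: A·(3, 6) = (3, 6) = 1·(3, 6).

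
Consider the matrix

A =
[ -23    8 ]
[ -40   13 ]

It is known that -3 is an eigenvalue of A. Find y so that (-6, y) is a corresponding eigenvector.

-15

We need (A + 3I)v = 0.
A + 3I = [[-20, 8], [-40, 16]].
Row 1: (-20)·-6 + (8)·y = 0
Row 2: (-40)·-6 + (16)·y = 0
Solving gives y = -15.
Check: A·(-6, -15) = (18, 45) = -3·(-6, -15).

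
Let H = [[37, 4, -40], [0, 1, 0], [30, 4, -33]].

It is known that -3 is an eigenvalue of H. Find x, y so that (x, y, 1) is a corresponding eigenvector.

We need (H + 3I)v = 0.
H + 3I = [[40, 4, -40], [0, 4, 0], [30, 4, -30]].
Row 1: (40)·x + (4)·y + (-40)·1 = 0
Row 2: (0)·x + (4)·y + (0)·1 = 0
Row 3: (30)·x + (4)·y + (-30)·1 = 0
Solving gives x = 1, y = 0.
Check: H·(1, 0, 1) = (-3, 0, -3) = -3·(1, 0, 1).

1, 0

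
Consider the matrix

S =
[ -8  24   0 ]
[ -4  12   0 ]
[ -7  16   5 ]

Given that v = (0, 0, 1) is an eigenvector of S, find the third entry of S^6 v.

First find the eigenvalue: Sv = (0, 0, 5) = 5·(0, 0, 1), so λ = 5.
Then S^6 v = λ^6·v = 5^6·(0, 0, 1) = 15625·(0, 0, 1) = (0, 0, 15625).

15625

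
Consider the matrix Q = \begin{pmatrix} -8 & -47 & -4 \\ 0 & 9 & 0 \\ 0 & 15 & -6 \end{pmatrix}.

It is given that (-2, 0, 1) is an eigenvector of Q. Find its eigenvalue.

Compute Qv: Q·(-2, 0, 1) = (12, 0, -6).
Since Qv = λv, compare component 1: 12 = λ·-2, so λ = -6.

-6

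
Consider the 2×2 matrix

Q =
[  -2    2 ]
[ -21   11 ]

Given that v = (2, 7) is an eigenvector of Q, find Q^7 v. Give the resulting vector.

(156250, 546875)

First find the eigenvalue: Qv = (10, 35) = 5·(2, 7), so λ = 5.
Then Q^7 v = λ^7·v = 5^7·(2, 7) = 78125·(2, 7) = (156250, 546875).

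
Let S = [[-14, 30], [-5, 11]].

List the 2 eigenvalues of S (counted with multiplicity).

det(S - μI) = (-14 - μ)(11 - μ) - (30)·(-5) = μ^2 + 3μ - 4.
This factors as (μ + 4)·(μ - 1) = 0.
Eigenvalues: -4, 1.

-4, 1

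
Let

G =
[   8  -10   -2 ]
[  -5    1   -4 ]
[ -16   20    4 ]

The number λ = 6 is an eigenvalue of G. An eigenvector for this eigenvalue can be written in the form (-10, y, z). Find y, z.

-6, 20

We need (G - 6I)v = 0.
G - 6I = [[2, -10, -2], [-5, -5, -4], [-16, 20, -2]].
Row 1: (2)·-10 + (-10)·y + (-2)·z = 0
Row 2: (-5)·-10 + (-5)·y + (-4)·z = 0
Row 3: (-16)·-10 + (20)·y + (-2)·z = 0
Solving gives y = -6, z = 20.
Check: G·(-10, -6, 20) = (-60, -36, 120) = 6·(-10, -6, 20).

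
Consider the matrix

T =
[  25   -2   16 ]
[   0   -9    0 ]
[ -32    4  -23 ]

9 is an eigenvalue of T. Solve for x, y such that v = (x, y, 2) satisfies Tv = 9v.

-2, 0

We need (T - 9I)v = 0.
T - 9I = [[16, -2, 16], [0, -18, 0], [-32, 4, -32]].
Row 1: (16)·x + (-2)·y + (16)·2 = 0
Row 2: (0)·x + (-18)·y + (0)·2 = 0
Row 3: (-32)·x + (4)·y + (-32)·2 = 0
Solving gives x = -2, y = 0.
Check: T·(-2, 0, 2) = (-18, 0, 18) = 9·(-2, 0, 2).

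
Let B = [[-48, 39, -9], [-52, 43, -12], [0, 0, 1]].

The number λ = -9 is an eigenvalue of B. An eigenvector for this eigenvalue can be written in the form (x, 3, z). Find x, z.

3, 0

We need (B + 9I)v = 0.
B + 9I = [[-39, 39, -9], [-52, 52, -12], [0, 0, 10]].
Row 1: (-39)·x + (39)·3 + (-9)·z = 0
Row 2: (-52)·x + (52)·3 + (-12)·z = 0
Row 3: (0)·x + (0)·3 + (10)·z = 0
Solving gives x = 3, z = 0.
Check: B·(3, 3, 0) = (-27, -27, 0) = -9·(3, 3, 0).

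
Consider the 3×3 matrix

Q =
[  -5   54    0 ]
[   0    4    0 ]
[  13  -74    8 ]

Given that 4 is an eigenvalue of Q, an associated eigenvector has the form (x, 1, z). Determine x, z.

We need (Q - 4I)v = 0.
Q - 4I = [[-9, 54, 0], [0, 0, 0], [13, -74, 4]].
Row 1: (-9)·x + (54)·1 + (0)·z = 0
Row 2: (0)·x + (0)·1 + (0)·z = 0
Row 3: (13)·x + (-74)·1 + (4)·z = 0
Solving gives x = 6, z = -1.
Check: Q·(6, 1, -1) = (24, 4, -4) = 4·(6, 1, -1).

6, -1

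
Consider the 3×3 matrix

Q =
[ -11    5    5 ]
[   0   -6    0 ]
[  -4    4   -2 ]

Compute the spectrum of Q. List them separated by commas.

The characteristic polynomial is p(λ) = det(λI - Q).
Expanding along the first row, p(λ) = λ^3 + 19λ^2 + 120λ + 252.
Rational-root test: λ = -6 gives p(-6) = 0.
Dividing by (λ + 6) leaves λ^2 + 13λ + 42.
The quadratic factors as (λ + 7)·(λ + 6).
Eigenvalues: -7, -6, -6.

-7, -6, -6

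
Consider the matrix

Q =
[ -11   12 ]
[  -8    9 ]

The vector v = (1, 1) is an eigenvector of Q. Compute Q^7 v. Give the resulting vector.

First find the eigenvalue: Qv = (1, 1) = 1·(1, 1), so λ = 1.
Then Q^7 v = λ^7·v = 1^7·(1, 1) = 1·(1, 1) = (1, 1).

(1, 1)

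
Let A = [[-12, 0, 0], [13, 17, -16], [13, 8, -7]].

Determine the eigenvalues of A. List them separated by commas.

Compute the characteristic polynomial p(t) = det(tI - A).
Expanding the 3×3 determinant: p(t) = t^3 + 2t^2 - 111t + 108.
Rational-root test: t = 1 gives p(1) = 0.
Factor out (t - 1): p(t) = (t - 1)·(t^2 + 3t - 108).
The quadratic factors as (t + 12)·(t - 9).
Eigenvalues: -12, 1, 9.

-12, 1, 9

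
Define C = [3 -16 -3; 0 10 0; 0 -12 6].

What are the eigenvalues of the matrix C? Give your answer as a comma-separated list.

Set up det(λI - C) = 0.
Expanding along the first row, p(λ) = λ^3 - 19λ^2 + 108λ - 180.
Rational-root test: λ = 3 gives p(3) = 0.
Dividing by (λ - 3) leaves λ^2 - 16λ + 60.
The quadratic factors as (λ - 6)·(λ - 10).
Eigenvalues: 3, 6, 10.

3, 6, 10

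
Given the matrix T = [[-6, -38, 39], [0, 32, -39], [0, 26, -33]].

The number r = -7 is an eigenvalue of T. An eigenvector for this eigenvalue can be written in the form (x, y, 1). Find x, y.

-1, 1

We need (T + 7I)v = 0.
T + 7I = [[1, -38, 39], [0, 39, -39], [0, 26, -26]].
Row 1: (1)·x + (-38)·y + (39)·1 = 0
Row 2: (0)·x + (39)·y + (-39)·1 = 0
Row 3: (0)·x + (26)·y + (-26)·1 = 0
Solving gives x = -1, y = 1.
Check: T·(-1, 1, 1) = (7, -7, -7) = -7·(-1, 1, 1).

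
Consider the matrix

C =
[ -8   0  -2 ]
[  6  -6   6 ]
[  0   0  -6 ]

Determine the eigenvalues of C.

Compute the characteristic polynomial p(λ) = det(λI - C).
Expanding the 3×3 determinant: p(λ) = λ^3 + 20λ^2 + 132λ + 288.
Since p(-6) = 0, λ = -6 is a root.
Factor out (λ + 6): p(λ) = (λ + 6)·(λ^2 + 14λ + 48).
The quadratic factors as (λ + 8)·(λ + 6).
Eigenvalues: -8, -6, -6.

-8, -6, -6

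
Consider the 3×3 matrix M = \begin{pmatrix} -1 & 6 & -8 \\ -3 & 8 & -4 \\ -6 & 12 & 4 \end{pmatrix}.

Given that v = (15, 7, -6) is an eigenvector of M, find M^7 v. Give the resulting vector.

First find the eigenvalue: Mv = (75, 35, -30) = 5·(15, 7, -6), so λ = 5.
Then M^7 v = λ^7·v = 5^7·(15, 7, -6) = 78125·(15, 7, -6) = (1171875, 546875, -468750).

(1171875, 546875, -468750)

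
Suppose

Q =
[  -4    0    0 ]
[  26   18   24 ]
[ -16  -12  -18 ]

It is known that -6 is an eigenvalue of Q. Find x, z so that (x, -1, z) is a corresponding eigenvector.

0, 1

We need (Q + 6I)v = 0.
Q + 6I = [[2, 0, 0], [26, 24, 24], [-16, -12, -12]].
Row 1: (2)·x + (0)·-1 + (0)·z = 0
Row 2: (26)·x + (24)·-1 + (24)·z = 0
Row 3: (-16)·x + (-12)·-1 + (-12)·z = 0
Solving gives x = 0, z = 1.
Check: Q·(0, -1, 1) = (0, 6, -6) = -6·(0, -1, 1).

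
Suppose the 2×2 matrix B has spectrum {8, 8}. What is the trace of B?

16

trace(B) is the sum of the eigenvalues: (8) + (8) = 16.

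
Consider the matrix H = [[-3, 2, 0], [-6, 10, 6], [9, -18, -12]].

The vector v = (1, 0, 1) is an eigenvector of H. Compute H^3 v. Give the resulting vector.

(-27, 0, -27)

First find the eigenvalue: Hv = (-3, 0, -3) = -3·(1, 0, 1), so λ = -3.
Then H^3 v = λ^3·v = (-3)^3·(1, 0, 1) = -27·(1, 0, 1) = (-27, 0, -27).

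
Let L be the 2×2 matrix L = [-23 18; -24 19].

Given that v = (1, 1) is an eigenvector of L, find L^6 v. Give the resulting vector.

(15625, 15625)

First find the eigenvalue: Lv = (-5, -5) = -5·(1, 1), so λ = -5.
Then L^6 v = λ^6·v = (-5)^6·(1, 1) = 15625·(1, 1) = (15625, 15625).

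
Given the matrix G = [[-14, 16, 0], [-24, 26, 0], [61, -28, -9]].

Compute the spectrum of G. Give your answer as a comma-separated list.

-9, 2, 10

Set up det(λI - G) = 0.
Cofactor expansion gives p(λ) = λ^3 - 3λ^2 - 88λ + 180.
Rational-root test: λ = 2 gives p(2) = 0.
Factor out (λ - 2): p(λ) = (λ - 2)·(λ^2 - λ - 90).
The quadratic factors as (λ + 9)·(λ - 10).
Eigenvalues: -9, 2, 10.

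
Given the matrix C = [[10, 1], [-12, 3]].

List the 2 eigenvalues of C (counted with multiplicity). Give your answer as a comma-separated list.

6, 7

det(C - lambda·I) = (10 - lambda)(3 - lambda) - (1)·(-12) = lambda^2 - 13·lambda + 42.
This factors as (lambda - 6)·(lambda - 7) = 0.
Eigenvalues: 6, 7.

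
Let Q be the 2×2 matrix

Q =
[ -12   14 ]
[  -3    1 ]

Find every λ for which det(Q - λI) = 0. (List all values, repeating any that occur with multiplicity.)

-6, -5

det(Q - tI) = (-12 - t)(1 - t) - (14)·(-3) = t^2 + 11t + 30.
This factors as (t + 6)·(t + 5) = 0.
Eigenvalues: -6, -5.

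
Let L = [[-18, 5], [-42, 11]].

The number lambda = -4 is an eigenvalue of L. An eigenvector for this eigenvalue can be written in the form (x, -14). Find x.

We need (L + 4I)v = 0.
L + 4I = [[-14, 5], [-42, 15]].
Row 1: (-14)·x + (5)·-14 = 0
Row 2: (-42)·x + (15)·-14 = 0
Solving gives x = -5.
Check: L·(-5, -14) = (20, 56) = -4·(-5, -14).

-5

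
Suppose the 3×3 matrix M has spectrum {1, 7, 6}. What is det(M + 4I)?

550

If M has eigenvalues 1, 7, 6, then M + 4I has eigenvalues 5, 11, 10.
det(M + 4I) = (5) · (11) · (10) = 550.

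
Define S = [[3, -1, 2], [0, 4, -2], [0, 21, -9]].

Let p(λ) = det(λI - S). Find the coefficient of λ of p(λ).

p(λ) = λ^3 + 2λ^2 - 9λ - 18.
The coefficient of λ is -9.

-9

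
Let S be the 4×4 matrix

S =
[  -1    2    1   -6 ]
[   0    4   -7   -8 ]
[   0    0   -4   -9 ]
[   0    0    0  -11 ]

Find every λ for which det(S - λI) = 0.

-11, -4, -1, 4

S is upper triangular, so its eigenvalues are the diagonal entries.
Diagonal: -1, 4, -4, -11.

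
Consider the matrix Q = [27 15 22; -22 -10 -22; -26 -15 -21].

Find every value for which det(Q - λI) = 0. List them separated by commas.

-10, 1, 5

Set up det(lambda·I - Q) = 0.
Expanding the 3×3 determinant: p(lambda) = lambda^3 + 4·lambda^2 - 55·lambda + 50.
Since p(5) = 0, lambda = 5 is a root.
Factor out (lambda - 5): p(lambda) = (lambda - 5)·(lambda^2 + 9·lambda - 10).
The quadratic factors as (lambda + 10)·(lambda - 1).
Eigenvalues: -10, 1, 5.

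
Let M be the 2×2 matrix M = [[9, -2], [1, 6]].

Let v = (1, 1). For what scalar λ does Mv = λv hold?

Compute Mv: M·(1, 1) = (7, 7).
Since Mv = λv, compare component 1: 7 = λ·1, so λ = 7.

7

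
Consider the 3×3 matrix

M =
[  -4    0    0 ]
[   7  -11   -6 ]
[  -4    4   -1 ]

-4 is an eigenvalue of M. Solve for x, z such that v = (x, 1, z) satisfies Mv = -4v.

1, 0

We need (M + 4I)v = 0.
M + 4I = [[0, 0, 0], [7, -7, -6], [-4, 4, 3]].
Row 1: (0)·x + (0)·1 + (0)·z = 0
Row 2: (7)·x + (-7)·1 + (-6)·z = 0
Row 3: (-4)·x + (4)·1 + (3)·z = 0
Solving gives x = 1, z = 0.
Check: M·(1, 1, 0) = (-4, -4, 0) = -4·(1, 1, 0).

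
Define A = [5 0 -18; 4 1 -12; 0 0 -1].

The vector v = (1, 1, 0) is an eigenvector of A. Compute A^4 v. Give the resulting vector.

(625, 625, 0)

First find the eigenvalue: Av = (5, 5, 0) = 5·(1, 1, 0), so λ = 5.
Then A^4 v = λ^4·v = 5^4·(1, 1, 0) = 625·(1, 1, 0) = (625, 625, 0).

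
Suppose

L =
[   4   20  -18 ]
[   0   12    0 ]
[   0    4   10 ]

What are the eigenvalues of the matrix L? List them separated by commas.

4, 10, 12

The characteristic polynomial is p(s) = det(sI - L).
Expanding the 3×3 determinant: p(s) = s^3 - 26s^2 + 208s - 480.
Try s = 4: p(4) = 0, so 4 is a root.
Dividing by (s - 4) leaves s^2 - 22s + 120.
The quadratic factors as (s - 10)·(s - 12).
Eigenvalues: 4, 10, 12.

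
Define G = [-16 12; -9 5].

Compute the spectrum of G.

det(G - tI) = (-16 - t)(5 - t) - (12)·(-9) = t^2 + 11t + 28.
This factors as (t + 7)·(t + 4) = 0.
Eigenvalues: -7, -4.

-7, -4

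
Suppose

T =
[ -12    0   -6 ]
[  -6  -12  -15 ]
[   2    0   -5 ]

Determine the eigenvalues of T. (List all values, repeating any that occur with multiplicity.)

Set up det(λI - T) = 0.
Expanding the 3×3 determinant: p(λ) = λ^3 + 29λ^2 + 276λ + 864.
Since p(-8) = 0, λ = -8 is a root.
Factor out (λ + 8): p(λ) = (λ + 8)·(λ^2 + 21λ + 108).
The quadratic factors as (λ + 12)·(λ + 9).
Eigenvalues: -12, -9, -8.

-12, -9, -8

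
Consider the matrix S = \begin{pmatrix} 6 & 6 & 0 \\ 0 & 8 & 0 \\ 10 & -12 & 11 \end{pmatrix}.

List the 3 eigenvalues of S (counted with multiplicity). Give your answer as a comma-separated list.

6, 8, 11

Compute the characteristic polynomial p(s) = det(sI - S).
Expanding along the first row, p(s) = s^3 - 25s^2 + 202s - 528.
Try s = 6: p(6) = 0, so 6 is a root.
Dividing by (s - 6) leaves s^2 - 19s + 88.
The quadratic factors as (s - 8)·(s - 11).
Eigenvalues: 6, 8, 11.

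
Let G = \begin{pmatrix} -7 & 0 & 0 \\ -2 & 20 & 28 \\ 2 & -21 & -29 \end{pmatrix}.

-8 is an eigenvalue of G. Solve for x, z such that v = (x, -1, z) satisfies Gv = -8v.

We need (G + 8I)v = 0.
G + 8I = [[1, 0, 0], [-2, 28, 28], [2, -21, -21]].
Row 1: (1)·x + (0)·-1 + (0)·z = 0
Row 2: (-2)·x + (28)·-1 + (28)·z = 0
Row 3: (2)·x + (-21)·-1 + (-21)·z = 0
Solving gives x = 0, z = 1.
Check: G·(0, -1, 1) = (0, 8, -8) = -8·(0, -1, 1).

0, 1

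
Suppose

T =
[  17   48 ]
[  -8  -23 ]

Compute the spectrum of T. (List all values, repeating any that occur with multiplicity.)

det(T - λI) = (17 - λ)(-23 - λ) - (48)·(-8) = λ^2 + 6λ - 7.
This factors as (λ + 7)·(λ - 1) = 0.
Eigenvalues: -7, 1.

-7, 1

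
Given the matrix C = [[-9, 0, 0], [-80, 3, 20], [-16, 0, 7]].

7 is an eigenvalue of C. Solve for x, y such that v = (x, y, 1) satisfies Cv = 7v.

0, 5

We need (C - 7I)v = 0.
C - 7I = [[-16, 0, 0], [-80, -4, 20], [-16, 0, 0]].
Row 1: (-16)·x + (0)·y + (0)·1 = 0
Row 2: (-80)·x + (-4)·y + (20)·1 = 0
Row 3: (-16)·x + (0)·y + (0)·1 = 0
Solving gives x = 0, y = 5.
Check: C·(0, 5, 1) = (0, 35, 7) = 7·(0, 5, 1).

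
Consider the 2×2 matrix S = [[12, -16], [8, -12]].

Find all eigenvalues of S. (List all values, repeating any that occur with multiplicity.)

-4, 4

det(S - λI) = (12 - λ)(-12 - λ) - (-16)·(8) = λ^2 - 16.
This factors as (λ + 4)·(λ - 4) = 0.
Eigenvalues: -4, 4.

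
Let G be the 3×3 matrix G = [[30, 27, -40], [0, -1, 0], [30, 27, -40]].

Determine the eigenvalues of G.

Set up det(λI - G) = 0.
Expanding the 3×3 determinant: p(λ) = λ^3 + 11λ^2 + 10λ.
Since p(0) = 0, λ = 0 is a root.
Dividing by λ leaves λ^2 + 11λ + 10.
The quadratic factors as (λ + 10)·(λ + 1).
Eigenvalues: -10, -1, 0.

-10, -1, 0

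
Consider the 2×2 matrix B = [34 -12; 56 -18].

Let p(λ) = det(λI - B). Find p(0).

60

p(0) = det(0·I − B) = det(−B) = (−1)^2·det(B).
det(B) = 60, so p(0) = 60.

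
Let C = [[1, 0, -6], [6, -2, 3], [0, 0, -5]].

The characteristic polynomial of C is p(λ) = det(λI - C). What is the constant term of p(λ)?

p(λ) = λ^3 + 6λ^2 + 3λ - 10.
The constant term is -10.

-10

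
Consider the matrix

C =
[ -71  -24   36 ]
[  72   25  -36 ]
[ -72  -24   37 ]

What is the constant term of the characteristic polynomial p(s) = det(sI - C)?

p(0) = det(0·I − C) = det(−C) = (−1)^3·det(C).
det(C) = -11, so p(0) = 11.

11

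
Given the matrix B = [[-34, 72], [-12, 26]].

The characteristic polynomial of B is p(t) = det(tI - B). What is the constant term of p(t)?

-20

p(t) = t^2 + 8t - 20.
The constant term is -20.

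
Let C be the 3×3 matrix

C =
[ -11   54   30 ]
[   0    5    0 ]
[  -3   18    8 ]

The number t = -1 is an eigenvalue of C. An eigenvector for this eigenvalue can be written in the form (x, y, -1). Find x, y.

-3, 0

We need (C + 1I)v = 0.
C + 1I = [[-10, 54, 30], [0, 6, 0], [-3, 18, 9]].
Row 1: (-10)·x + (54)·y + (30)·-1 = 0
Row 2: (0)·x + (6)·y + (0)·-1 = 0
Row 3: (-3)·x + (18)·y + (9)·-1 = 0
Solving gives x = -3, y = 0.
Check: C·(-3, 0, -1) = (3, 0, 1) = -1·(-3, 0, -1).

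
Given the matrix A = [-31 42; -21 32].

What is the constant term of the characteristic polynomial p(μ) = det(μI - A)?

p(0) = det(0·I − A) = det(−A) = (−1)^2·det(A).
det(A) = -110, so p(0) = -110.

-110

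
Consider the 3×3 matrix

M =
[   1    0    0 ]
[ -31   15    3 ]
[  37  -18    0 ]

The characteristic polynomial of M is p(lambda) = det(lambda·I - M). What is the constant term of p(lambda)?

-54

p(lambda) = lambda^3 - 16·lambda^2 + 69·lambda - 54.
The constant term is -54.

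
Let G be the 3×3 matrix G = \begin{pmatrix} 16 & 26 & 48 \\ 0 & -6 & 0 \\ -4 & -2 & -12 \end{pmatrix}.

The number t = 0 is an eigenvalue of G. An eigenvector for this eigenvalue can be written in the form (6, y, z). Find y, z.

We need (G)v = 0.
G = [[16, 26, 48], [0, -6, 0], [-4, -2, -12]].
Row 1: (16)·6 + (26)·y + (48)·z = 0
Row 2: (0)·6 + (-6)·y + (0)·z = 0
Row 3: (-4)·6 + (-2)·y + (-12)·z = 0
Solving gives y = 0, z = -2.
Check: G·(6, 0, -2) = (0, 0, 0) = 0·(6, 0, -2).

0, -2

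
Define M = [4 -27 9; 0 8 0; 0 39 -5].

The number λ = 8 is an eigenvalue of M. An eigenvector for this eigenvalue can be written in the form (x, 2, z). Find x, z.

0, 6

We need (M - 8I)v = 0.
M - 8I = [[-4, -27, 9], [0, 0, 0], [0, 39, -13]].
Row 1: (-4)·x + (-27)·2 + (9)·z = 0
Row 2: (0)·x + (0)·2 + (0)·z = 0
Row 3: (0)·x + (39)·2 + (-13)·z = 0
Solving gives x = 0, z = 6.
Check: M·(0, 2, 6) = (0, 16, 48) = 8·(0, 2, 6).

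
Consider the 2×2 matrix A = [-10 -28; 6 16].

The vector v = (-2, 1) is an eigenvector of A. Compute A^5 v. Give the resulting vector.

(-2048, 1024)

First find the eigenvalue: Av = (-8, 4) = 4·(-2, 1), so λ = 4.
Then A^5 v = λ^5·v = 4^5·(-2, 1) = 1024·(-2, 1) = (-2048, 1024).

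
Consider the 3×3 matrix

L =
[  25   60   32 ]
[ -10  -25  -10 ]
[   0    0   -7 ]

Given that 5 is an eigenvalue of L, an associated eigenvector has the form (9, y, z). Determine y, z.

We need (L - 5I)v = 0.
L - 5I = [[20, 60, 32], [-10, -30, -10], [0, 0, -12]].
Row 1: (20)·9 + (60)·y + (32)·z = 0
Row 2: (-10)·9 + (-30)·y + (-10)·z = 0
Row 3: (0)·9 + (0)·y + (-12)·z = 0
Solving gives y = -3, z = 0.
Check: L·(9, -3, 0) = (45, -15, 0) = 5·(9, -3, 0).

-3, 0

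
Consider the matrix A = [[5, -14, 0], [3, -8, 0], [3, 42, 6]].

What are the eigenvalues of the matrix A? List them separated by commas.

Compute the characteristic polynomial p(t) = det(tI - A).
Expanding along the first row, p(t) = t^3 - 3t^2 - 16t - 12.
Rational-root test: t = -1 gives p(-1) = 0.
Dividing by (t + 1) leaves t^2 - 4t - 12.
The quadratic factors as (t + 2)·(t - 6).
Eigenvalues: -2, -1, 6.

-2, -1, 6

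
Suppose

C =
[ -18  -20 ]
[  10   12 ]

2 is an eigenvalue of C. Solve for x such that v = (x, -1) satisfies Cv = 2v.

1

We need (C - 2I)v = 0.
C - 2I = [[-20, -20], [10, 10]].
Row 1: (-20)·x + (-20)·-1 = 0
Row 2: (10)·x + (10)·-1 = 0
Solving gives x = 1.
Check: C·(1, -1) = (2, -2) = 2·(1, -1).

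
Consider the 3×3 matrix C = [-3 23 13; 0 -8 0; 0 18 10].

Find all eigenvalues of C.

Compute the characteristic polynomial p(r) = det(rI - C).
Expanding along the first row, p(r) = r^3 + r^2 - 86r - 240.
Since p(-8) = 0, r = -8 is a root.
Factor out (r + 8): p(r) = (r + 8)·(r^2 - 7r - 30).
The quadratic factors as (r + 3)·(r - 10).
Eigenvalues: -8, -3, 10.

-8, -3, 10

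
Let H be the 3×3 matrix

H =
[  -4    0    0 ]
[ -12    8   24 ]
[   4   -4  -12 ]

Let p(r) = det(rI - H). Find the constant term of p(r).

p(r) = r^3 + 8r^2 + 16r.
The constant term is 0.

0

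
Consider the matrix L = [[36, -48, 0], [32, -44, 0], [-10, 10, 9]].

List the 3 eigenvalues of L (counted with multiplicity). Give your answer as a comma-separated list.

Set up det(λI - L) = 0.
Expanding along the first row, p(λ) = λ^3 - λ^2 - 120λ + 432.
Try λ = 4: p(4) = 0, so 4 is a root.
Factor out (λ - 4): p(λ) = (λ - 4)·(λ^2 + 3λ - 108).
The quadratic factors as (λ + 12)·(λ - 9).
Eigenvalues: -12, 4, 9.

-12, 4, 9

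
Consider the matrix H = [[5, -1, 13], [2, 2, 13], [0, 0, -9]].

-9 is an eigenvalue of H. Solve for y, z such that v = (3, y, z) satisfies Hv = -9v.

We need (H + 9I)v = 0.
H + 9I = [[14, -1, 13], [2, 11, 13], [0, 0, 0]].
Row 1: (14)·3 + (-1)·y + (13)·z = 0
Row 2: (2)·3 + (11)·y + (13)·z = 0
Row 3: (0)·3 + (0)·y + (0)·z = 0
Solving gives y = 3, z = -3.
Check: H·(3, 3, -3) = (-27, -27, 27) = -9·(3, 3, -3).

3, -3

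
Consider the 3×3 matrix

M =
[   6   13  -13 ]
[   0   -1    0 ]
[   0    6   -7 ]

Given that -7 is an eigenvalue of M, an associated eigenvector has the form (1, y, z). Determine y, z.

We need (M + 7I)v = 0.
M + 7I = [[13, 13, -13], [0, 6, 0], [0, 6, 0]].
Row 1: (13)·1 + (13)·y + (-13)·z = 0
Row 2: (0)·1 + (6)·y + (0)·z = 0
Row 3: (0)·1 + (6)·y + (0)·z = 0
Solving gives y = 0, z = 1.
Check: M·(1, 0, 1) = (-7, 0, -7) = -7·(1, 0, 1).

0, 1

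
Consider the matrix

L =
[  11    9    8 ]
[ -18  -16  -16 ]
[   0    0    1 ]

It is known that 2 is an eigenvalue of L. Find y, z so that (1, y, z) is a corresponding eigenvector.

-1, 0

We need (L - 2I)v = 0.
L - 2I = [[9, 9, 8], [-18, -18, -16], [0, 0, -1]].
Row 1: (9)·1 + (9)·y + (8)·z = 0
Row 2: (-18)·1 + (-18)·y + (-16)·z = 0
Row 3: (0)·1 + (0)·y + (-1)·z = 0
Solving gives y = -1, z = 0.
Check: L·(1, -1, 0) = (2, -2, 0) = 2·(1, -1, 0).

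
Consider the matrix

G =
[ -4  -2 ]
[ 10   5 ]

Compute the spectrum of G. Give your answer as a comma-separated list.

det(G - lambda·I) = (-4 - lambda)(5 - lambda) - (-2)·(10) = lambda^2 - lambda.
This factors as lambda·(lambda - 1) = 0.
Eigenvalues: 0, 1.

0, 1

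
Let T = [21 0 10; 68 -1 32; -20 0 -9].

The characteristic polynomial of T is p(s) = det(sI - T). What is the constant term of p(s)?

11

p(s) = s^3 - 11s^2 - s + 11.
The constant term is 11.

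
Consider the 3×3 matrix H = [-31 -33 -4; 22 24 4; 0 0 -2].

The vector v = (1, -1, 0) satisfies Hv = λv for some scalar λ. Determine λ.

Compute Hv: H·(1, -1, 0) = (2, -2, 0).
Since Hv = λv, compare component 1: 2 = λ·1, so λ = 2.

2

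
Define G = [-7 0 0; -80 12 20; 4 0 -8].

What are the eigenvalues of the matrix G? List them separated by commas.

-8, -7, 12

Set up det(λI - G) = 0.
Cofactor expansion gives p(λ) = λ^3 + 3λ^2 - 124λ - 672.
Rational-root test: λ = -7 gives p(-7) = 0.
Factor out (λ + 7): p(λ) = (λ + 7)·(λ^2 - 4λ - 96).
The quadratic factors as (λ + 8)·(λ - 12).
Eigenvalues: -8, -7, 12.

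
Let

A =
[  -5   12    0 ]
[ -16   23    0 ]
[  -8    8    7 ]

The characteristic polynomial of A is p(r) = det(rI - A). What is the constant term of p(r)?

p(r) = r^3 - 25r^2 + 203r - 539.
The constant term is -539.

-539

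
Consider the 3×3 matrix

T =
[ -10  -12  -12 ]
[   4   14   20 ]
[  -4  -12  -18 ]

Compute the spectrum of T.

-10, -6, 2

Compute the characteristic polynomial p(λ) = det(λI - T).
Expanding along the first row, p(λ) = λ^3 + 14λ^2 + 28λ - 120.
Rational-root test: λ = -10 gives p(-10) = 0.
Factor out (λ + 10): p(λ) = (λ + 10)·(λ^2 + 4λ - 12).
The quadratic factors as (λ + 6)·(λ - 2).
Eigenvalues: -10, -6, 2.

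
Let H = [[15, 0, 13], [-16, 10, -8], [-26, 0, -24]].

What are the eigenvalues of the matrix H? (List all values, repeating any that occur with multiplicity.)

Set up det(sI - H) = 0.
Expanding along the first row, p(s) = s^3 - s^2 - 112s + 220.
Rational-root test: s = 10 gives p(10) = 0.
Dividing by (s - 10) leaves s^2 + 9s - 22.
The quadratic factors as (s + 11)·(s - 2).
Eigenvalues: -11, 2, 10.

-11, 2, 10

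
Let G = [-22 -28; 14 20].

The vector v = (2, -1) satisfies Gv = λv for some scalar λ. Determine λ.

-8

Compute Gv: G·(2, -1) = (-16, 8).
Since Gv = λv, compare component 1: -16 = λ·2, so λ = -8.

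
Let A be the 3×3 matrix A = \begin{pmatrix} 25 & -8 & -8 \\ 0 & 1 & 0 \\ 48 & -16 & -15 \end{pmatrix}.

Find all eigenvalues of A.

Compute the characteristic polynomial p(lambda) = det(lambda·I - A).
Expanding the 3×3 determinant: p(lambda) = lambda^3 - 11·lambda^2 + 19·lambda - 9.
Try lambda = 9: p(9) = 0, so 9 is a root.
Dividing by (lambda - 9) leaves lambda^2 - 2·lambda + 1.
The quadratic factor is (lambda - 1)^2.
Eigenvalues: 1, 1, 9.

1, 1, 9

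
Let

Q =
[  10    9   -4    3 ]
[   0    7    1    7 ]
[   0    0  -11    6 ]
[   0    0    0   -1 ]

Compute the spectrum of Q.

Q is upper triangular, so its eigenvalues are the diagonal entries.
Diagonal: 10, 7, -11, -1.

-11, -1, 7, 10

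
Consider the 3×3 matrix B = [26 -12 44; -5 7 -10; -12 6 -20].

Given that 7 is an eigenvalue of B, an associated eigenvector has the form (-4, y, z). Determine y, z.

1, 2

We need (B - 7I)v = 0.
B - 7I = [[19, -12, 44], [-5, 0, -10], [-12, 6, -27]].
Row 1: (19)·-4 + (-12)·y + (44)·z = 0
Row 2: (-5)·-4 + (0)·y + (-10)·z = 0
Row 3: (-12)·-4 + (6)·y + (-27)·z = 0
Solving gives y = 1, z = 2.
Check: B·(-4, 1, 2) = (-28, 7, 14) = 7·(-4, 1, 2).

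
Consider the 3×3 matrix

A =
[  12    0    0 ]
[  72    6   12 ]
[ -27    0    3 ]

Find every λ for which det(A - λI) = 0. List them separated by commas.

3, 6, 12

The characteristic polynomial is p(lambda) = det(lambda·I - A).
Cofactor expansion gives p(lambda) = lambda^3 - 21·lambda^2 + 126·lambda - 216.
Try lambda = 3: p(3) = 0, so 3 is a root.
Dividing by (lambda - 3) leaves lambda^2 - 18·lambda + 72.
The quadratic factors as (lambda - 6)·(lambda - 12).
Eigenvalues: 3, 6, 12.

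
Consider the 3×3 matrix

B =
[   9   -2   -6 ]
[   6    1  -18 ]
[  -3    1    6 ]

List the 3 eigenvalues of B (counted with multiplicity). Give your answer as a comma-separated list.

3, 6, 7

Compute the characteristic polynomial p(s) = det(sI - B).
Cofactor expansion gives p(s) = s^3 - 16s^2 + 81s - 126.
Since p(7) = 0, s = 7 is a root.
Dividing by (s - 7) leaves s^2 - 9s + 18.
The quadratic factors as (s - 3)·(s - 6).
Eigenvalues: 3, 6, 7.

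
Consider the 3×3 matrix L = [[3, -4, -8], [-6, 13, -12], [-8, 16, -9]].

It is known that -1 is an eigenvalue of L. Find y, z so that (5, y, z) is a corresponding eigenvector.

We need (L + 1I)v = 0.
L + 1I = [[4, -4, -8], [-6, 14, -12], [-8, 16, -8]].
Row 1: (4)·5 + (-4)·y + (-8)·z = 0
Row 2: (-6)·5 + (14)·y + (-12)·z = 0
Row 3: (-8)·5 + (16)·y + (-8)·z = 0
Solving gives y = 3, z = 1.
Check: L·(5, 3, 1) = (-5, -3, -1) = -1·(5, 3, 1).

3, 1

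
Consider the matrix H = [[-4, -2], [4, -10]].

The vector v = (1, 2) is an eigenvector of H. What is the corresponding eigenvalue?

Compute Hv: H·(1, 2) = (-8, -16).
Since Hv = λv, compare component 1: -8 = λ·1, so λ = -8.

-8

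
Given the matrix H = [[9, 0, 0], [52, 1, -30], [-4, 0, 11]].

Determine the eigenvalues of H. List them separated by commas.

1, 9, 11

Set up det(sI - H) = 0.
Expanding along the first row, p(s) = s^3 - 21s^2 + 119s - 99.
Try s = 11: p(11) = 0, so 11 is a root.
Factor out (s - 11): p(s) = (s - 11)·(s^2 - 10s + 9).
The quadratic factors as (s - 1)·(s - 9).
Eigenvalues: 1, 9, 11.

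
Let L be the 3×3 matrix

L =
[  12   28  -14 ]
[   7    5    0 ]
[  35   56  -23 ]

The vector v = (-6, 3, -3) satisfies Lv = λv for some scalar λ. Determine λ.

-9

Compute Lv: L·(-6, 3, -3) = (54, -27, 27).
Since Lv = λv, compare component 1: 54 = λ·-6, so λ = -9.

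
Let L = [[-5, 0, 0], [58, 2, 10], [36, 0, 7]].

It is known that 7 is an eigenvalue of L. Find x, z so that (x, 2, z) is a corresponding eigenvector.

0, 1

We need (L - 7I)v = 0.
L - 7I = [[-12, 0, 0], [58, -5, 10], [36, 0, 0]].
Row 1: (-12)·x + (0)·2 + (0)·z = 0
Row 2: (58)·x + (-5)·2 + (10)·z = 0
Row 3: (36)·x + (0)·2 + (0)·z = 0
Solving gives x = 0, z = 1.
Check: L·(0, 2, 1) = (0, 14, 7) = 7·(0, 2, 1).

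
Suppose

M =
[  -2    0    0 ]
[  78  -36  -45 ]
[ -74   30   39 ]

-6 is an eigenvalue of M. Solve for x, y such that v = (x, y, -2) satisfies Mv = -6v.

We need (M + 6I)v = 0.
M + 6I = [[4, 0, 0], [78, -30, -45], [-74, 30, 45]].
Row 1: (4)·x + (0)·y + (0)·-2 = 0
Row 2: (78)·x + (-30)·y + (-45)·-2 = 0
Row 3: (-74)·x + (30)·y + (45)·-2 = 0
Solving gives x = 0, y = 3.
Check: M·(0, 3, -2) = (0, -18, 12) = -6·(0, 3, -2).

0, 3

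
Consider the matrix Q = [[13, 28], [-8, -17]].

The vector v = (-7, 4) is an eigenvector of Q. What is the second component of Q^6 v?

2916

First find the eigenvalue: Qv = (21, -12) = -3·(-7, 4), so λ = -3.
Then Q^6 v = λ^6·v = (-3)^6·(-7, 4) = 729·(-7, 4) = (-5103, 2916).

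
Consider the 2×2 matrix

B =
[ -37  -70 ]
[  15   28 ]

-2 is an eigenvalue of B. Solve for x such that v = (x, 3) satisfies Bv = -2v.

-6

We need (B + 2I)v = 0.
B + 2I = [[-35, -70], [15, 30]].
Row 1: (-35)·x + (-70)·3 = 0
Row 2: (15)·x + (30)·3 = 0
Solving gives x = -6.
Check: B·(-6, 3) = (12, -6) = -2·(-6, 3).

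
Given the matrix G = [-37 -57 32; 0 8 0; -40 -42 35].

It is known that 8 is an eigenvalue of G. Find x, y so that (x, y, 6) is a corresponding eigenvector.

3, 1

We need (G - 8I)v = 0.
G - 8I = [[-45, -57, 32], [0, 0, 0], [-40, -42, 27]].
Row 1: (-45)·x + (-57)·y + (32)·6 = 0
Row 2: (0)·x + (0)·y + (0)·6 = 0
Row 3: (-40)·x + (-42)·y + (27)·6 = 0
Solving gives x = 3, y = 1.
Check: G·(3, 1, 6) = (24, 8, 48) = 8·(3, 1, 6).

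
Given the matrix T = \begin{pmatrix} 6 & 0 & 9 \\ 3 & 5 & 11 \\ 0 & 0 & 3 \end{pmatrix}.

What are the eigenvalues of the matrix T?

3, 5, 6

Compute the characteristic polynomial p(λ) = det(λI - T).
Cofactor expansion gives p(λ) = λ^3 - 14λ^2 + 63λ - 90.
Try λ = 3: p(3) = 0, so 3 is a root.
Factor out (λ - 3): p(λ) = (λ - 3)·(λ^2 - 11λ + 30).
The quadratic factors as (λ - 5)·(λ - 6).
Eigenvalues: 3, 5, 6.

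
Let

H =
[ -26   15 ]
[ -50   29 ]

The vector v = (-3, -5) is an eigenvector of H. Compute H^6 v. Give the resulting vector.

(-3, -5)

First find the eigenvalue: Hv = (3, 5) = -1·(-3, -5), so λ = -1.
Then H^6 v = λ^6·v = (-1)^6·(-3, -5) = 1·(-3, -5) = (-3, -5).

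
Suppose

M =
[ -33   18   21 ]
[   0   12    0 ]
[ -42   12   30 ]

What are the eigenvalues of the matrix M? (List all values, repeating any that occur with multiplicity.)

Compute the characteristic polynomial p(μ) = det(μI - M).
Cofactor expansion gives p(μ) = μ^3 - 9μ^2 - 144μ + 1296.
Rational-root test: μ = -12 gives p(-12) = 0.
Factor out (μ + 12): p(μ) = (μ + 12)·(μ^2 - 21μ + 108).
The quadratic factors as (μ - 9)·(μ - 12).
Eigenvalues: -12, 9, 12.

-12, 9, 12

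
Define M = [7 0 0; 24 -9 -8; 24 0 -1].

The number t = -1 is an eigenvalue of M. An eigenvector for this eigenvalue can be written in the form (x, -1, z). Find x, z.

0, 1

We need (M + 1I)v = 0.
M + 1I = [[8, 0, 0], [24, -8, -8], [24, 0, 0]].
Row 1: (8)·x + (0)·-1 + (0)·z = 0
Row 2: (24)·x + (-8)·-1 + (-8)·z = 0
Row 3: (24)·x + (0)·-1 + (0)·z = 0
Solving gives x = 0, z = 1.
Check: M·(0, -1, 1) = (0, 1, -1) = -1·(0, -1, 1).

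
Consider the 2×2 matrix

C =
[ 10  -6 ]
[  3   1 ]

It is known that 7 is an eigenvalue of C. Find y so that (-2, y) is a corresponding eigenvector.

We need (C - 7I)v = 0.
C - 7I = [[3, -6], [3, -6]].
Row 1: (3)·-2 + (-6)·y = 0
Row 2: (3)·-2 + (-6)·y = 0
Solving gives y = -1.
Check: C·(-2, -1) = (-14, -7) = 7·(-2, -1).

-1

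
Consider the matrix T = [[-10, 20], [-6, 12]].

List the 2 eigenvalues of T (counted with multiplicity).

det(T - λI) = (-10 - λ)(12 - λ) - (20)·(-6) = λ^2 - 2λ.
This factors as λ·(λ - 2) = 0.
Eigenvalues: 0, 2.

0, 2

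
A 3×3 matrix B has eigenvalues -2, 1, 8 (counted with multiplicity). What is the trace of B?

trace(B) is the sum of the eigenvalues: (-2) + (1) + (8) = 7.

7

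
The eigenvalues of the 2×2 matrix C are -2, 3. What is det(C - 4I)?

If C has eigenvalues -2, 3, then C - 4I has eigenvalues -6, -1.
det(C - 4I) = (-6) · (-1) = 6.

6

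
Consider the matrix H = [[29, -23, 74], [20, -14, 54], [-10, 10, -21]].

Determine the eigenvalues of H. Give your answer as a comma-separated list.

-11, -1, 6

Compute the characteristic polynomial p(r) = det(rI - H).
Cofactor expansion gives p(r) = r^3 + 6r^2 - 61r - 66.
Since p(-11) = 0, r = -11 is a root.
Factor out (r + 11): p(r) = (r + 11)·(r^2 - 5r - 6).
The quadratic factors as (r + 1)·(r - 6).
Eigenvalues: -11, -1, 6.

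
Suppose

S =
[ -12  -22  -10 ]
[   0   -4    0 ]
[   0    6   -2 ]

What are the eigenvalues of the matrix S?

The characteristic polynomial is p(r) = det(rI - S).
Expanding the 3×3 determinant: p(r) = r^3 + 18r^2 + 80r + 96.
Since p(-2) = 0, r = -2 is a root.
Dividing by (r + 2) leaves r^2 + 16r + 48.
The quadratic factors as (r + 12)·(r + 4).
Eigenvalues: -12, -4, -2.

-12, -4, -2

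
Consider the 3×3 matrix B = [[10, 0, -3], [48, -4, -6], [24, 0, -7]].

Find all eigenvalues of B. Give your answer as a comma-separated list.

Compute the characteristic polynomial p(λ) = det(λI - B).
Cofactor expansion gives p(λ) = λ^3 + λ^2 - 10λ + 8.
Try λ = 2: p(2) = 0, so 2 is a root.
Factor out (λ - 2): p(λ) = (λ - 2)·(λ^2 + 3λ - 4).
The quadratic factors as (λ + 4)·(λ - 1).
Eigenvalues: -4, 1, 2.

-4, 1, 2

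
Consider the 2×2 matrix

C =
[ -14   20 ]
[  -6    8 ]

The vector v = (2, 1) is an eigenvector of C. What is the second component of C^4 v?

First find the eigenvalue: Cv = (-8, -4) = -4·(2, 1), so λ = -4.
Then C^4 v = λ^4·v = (-4)^4·(2, 1) = 256·(2, 1) = (512, 256).

256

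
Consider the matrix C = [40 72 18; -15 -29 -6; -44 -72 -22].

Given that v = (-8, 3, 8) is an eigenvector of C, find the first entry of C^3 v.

First find the eigenvalue: Cv = (40, -15, -40) = -5·(-8, 3, 8), so λ = -5.
Then C^3 v = λ^3·v = (-5)^3·(-8, 3, 8) = -125·(-8, 3, 8) = (1000, -375, -1000).

1000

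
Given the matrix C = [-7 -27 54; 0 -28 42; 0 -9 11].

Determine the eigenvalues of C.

-10, -7, -7

Set up det(λI - C) = 0.
Expanding along the first row, p(λ) = λ^3 + 24λ^2 + 189λ + 490.
Try λ = -10: p(-10) = 0, so -10 is a root.
Factor out (λ + 10): p(λ) = (λ + 10)·(λ^2 + 14λ + 49).
The quadratic factor is (λ + 7)^2.
Eigenvalues: -10, -7, -7.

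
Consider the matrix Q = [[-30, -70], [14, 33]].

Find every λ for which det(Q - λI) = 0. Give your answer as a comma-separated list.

-2, 5

det(Q - λI) = (-30 - λ)(33 - λ) - (-70)·(14) = λ^2 - 3λ - 10.
This factors as (λ + 2)·(λ - 5) = 0.
Eigenvalues: -2, 5.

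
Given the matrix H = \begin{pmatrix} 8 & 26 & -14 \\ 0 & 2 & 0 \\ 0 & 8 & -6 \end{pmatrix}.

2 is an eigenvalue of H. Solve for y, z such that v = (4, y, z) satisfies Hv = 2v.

We need (H - 2I)v = 0.
H - 2I = [[6, 26, -14], [0, 0, 0], [0, 8, -8]].
Row 1: (6)·4 + (26)·y + (-14)·z = 0
Row 2: (0)·4 + (0)·y + (0)·z = 0
Row 3: (0)·4 + (8)·y + (-8)·z = 0
Solving gives y = -2, z = -2.
Check: H·(4, -2, -2) = (8, -4, -4) = 2·(4, -2, -2).

-2, -2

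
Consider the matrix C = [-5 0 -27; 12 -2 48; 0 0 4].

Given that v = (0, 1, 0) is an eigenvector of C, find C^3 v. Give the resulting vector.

First find the eigenvalue: Cv = (0, -2, 0) = -2·(0, 1, 0), so λ = -2.
Then C^3 v = λ^3·v = (-2)^3·(0, 1, 0) = -8·(0, 1, 0) = (0, -8, 0).

(0, -8, 0)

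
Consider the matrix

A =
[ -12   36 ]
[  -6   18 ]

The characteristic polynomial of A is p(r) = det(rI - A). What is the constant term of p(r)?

0

p(r) = r^2 - 6r.
The constant term is 0.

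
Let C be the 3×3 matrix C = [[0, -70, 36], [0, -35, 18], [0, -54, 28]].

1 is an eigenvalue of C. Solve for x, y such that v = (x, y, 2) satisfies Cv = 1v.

We need (C - 1I)v = 0.
C - 1I = [[-1, -70, 36], [0, -36, 18], [0, -54, 27]].
Row 1: (-1)·x + (-70)·y + (36)·2 = 0
Row 2: (0)·x + (-36)·y + (18)·2 = 0
Row 3: (0)·x + (-54)·y + (27)·2 = 0
Solving gives x = 2, y = 1.
Check: C·(2, 1, 2) = (2, 1, 2) = 1·(2, 1, 2).

2, 1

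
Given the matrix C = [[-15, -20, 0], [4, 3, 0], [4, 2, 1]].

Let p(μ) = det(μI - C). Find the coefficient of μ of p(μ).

23

p(μ) = μ^3 + 11μ^2 + 23μ - 35.
The coefficient of μ is 23.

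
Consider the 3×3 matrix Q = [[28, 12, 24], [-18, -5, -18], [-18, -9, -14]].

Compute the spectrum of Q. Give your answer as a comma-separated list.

Compute the characteristic polynomial p(lambda) = det(lambda·I - Q).
Expanding the 3×3 determinant: p(lambda) = lambda^3 - 9·lambda^2 + 24·lambda - 16.
Since p(1) = 0, lambda = 1 is a root.
Dividing by (lambda - 1) leaves lambda^2 - 8·lambda + 16.
The quadratic factor is (lambda - 4)^2.
Eigenvalues: 1, 4, 4.

1, 4, 4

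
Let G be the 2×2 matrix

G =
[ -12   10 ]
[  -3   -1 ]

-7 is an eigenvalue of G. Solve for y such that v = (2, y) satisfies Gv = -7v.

1

We need (G + 7I)v = 0.
G + 7I = [[-5, 10], [-3, 6]].
Row 1: (-5)·2 + (10)·y = 0
Row 2: (-3)·2 + (6)·y = 0
Solving gives y = 1.
Check: G·(2, 1) = (-14, -7) = -7·(2, 1).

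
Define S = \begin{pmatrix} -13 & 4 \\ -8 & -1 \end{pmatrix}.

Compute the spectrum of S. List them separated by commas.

det(S - sI) = (-13 - s)(-1 - s) - (4)·(-8) = s^2 + 14s + 45.
This factors as (s + 9)·(s + 5) = 0.
Eigenvalues: -9, -5.

-9, -5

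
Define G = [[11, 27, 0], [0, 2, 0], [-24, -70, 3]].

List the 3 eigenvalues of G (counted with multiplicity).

The characteristic polynomial is p(λ) = det(λI - G).
Cofactor expansion gives p(λ) = λ^3 - 16λ^2 + 61λ - 66.
Try λ = 2: p(2) = 0, so 2 is a root.
Dividing by (λ - 2) leaves λ^2 - 14λ + 33.
The quadratic factors as (λ - 3)·(λ - 11).
Eigenvalues: 2, 3, 11.

2, 3, 11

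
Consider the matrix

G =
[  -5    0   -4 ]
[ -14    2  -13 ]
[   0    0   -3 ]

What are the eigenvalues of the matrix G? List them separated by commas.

Set up det(lambda·I - G) = 0.
Cofactor expansion gives p(lambda) = lambda^3 + 6·lambda^2 - lambda - 30.
Try lambda = -5: p(-5) = 0, so -5 is a root.
Dividing by (lambda + 5) leaves lambda^2 + lambda - 6.
The quadratic factors as (lambda + 3)·(lambda - 2).
Eigenvalues: -5, -3, 2.

-5, -3, 2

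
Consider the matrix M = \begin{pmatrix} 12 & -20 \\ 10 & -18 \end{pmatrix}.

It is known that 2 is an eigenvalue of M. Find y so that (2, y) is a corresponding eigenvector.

1

We need (M - 2I)v = 0.
M - 2I = [[10, -20], [10, -20]].
Row 1: (10)·2 + (-20)·y = 0
Row 2: (10)·2 + (-20)·y = 0
Solving gives y = 1.
Check: M·(2, 1) = (4, 2) = 2·(2, 1).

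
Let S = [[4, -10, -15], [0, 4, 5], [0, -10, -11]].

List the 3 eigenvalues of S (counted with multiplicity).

-6, -1, 4

The characteristic polynomial is p(s) = det(sI - S).
Expanding the 3×3 determinant: p(s) = s^3 + 3s^2 - 22s - 24.
Since p(-1) = 0, s = -1 is a root.
Dividing by (s + 1) leaves s^2 + 2s - 24.
The quadratic factors as (s + 6)·(s - 4).
Eigenvalues: -6, -1, 4.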